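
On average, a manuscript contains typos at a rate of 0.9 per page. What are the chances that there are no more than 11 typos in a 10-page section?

Over the interval, μ = 0.9 × 10 = 9 (a 10-page section = 10 pages).
P(N ≤ 11) = Σ_{j=0}^{11} e^(−μ) μ^j/j! ≈ 0.8030.

0.8030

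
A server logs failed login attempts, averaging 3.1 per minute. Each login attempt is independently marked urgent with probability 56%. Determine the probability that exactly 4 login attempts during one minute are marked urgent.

0.0667

Thinning: the login attempts that are marked urgent themselves form a Poisson process with rate 0.56 × 3.1 = 1.736 per minute.
So μ = 1.736.
P(N = 4) = e^(−1.736) · 1.736^4/4! ≈ 0.0667.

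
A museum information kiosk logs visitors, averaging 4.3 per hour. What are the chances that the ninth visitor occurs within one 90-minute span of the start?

0.2025

Over the interval, μ = 4.3 × 1.5 = 6.45 (a 90-minute span = 1.5 hours).
The ninth arrival falls in the interval iff at least 9 events occur there: P(S_9 ≤ t) = P(N ≥ 9) = 1 − P(N ≤ 8) ≈ 0.2025.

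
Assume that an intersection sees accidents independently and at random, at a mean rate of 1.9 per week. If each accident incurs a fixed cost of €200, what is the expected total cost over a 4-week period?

€1520

E[N] = 1.9 × 4 = 7.6 (a 4-week period = 4 weeks); E[cost] = 7.6 × €200 = €1520.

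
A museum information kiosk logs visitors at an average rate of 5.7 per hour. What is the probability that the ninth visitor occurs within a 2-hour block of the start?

0.8016

Over the interval, μ = 5.7 × 2 = 11.4 (a 2-hour block = 2 hours).
The ninth arrival falls in the interval iff at least 9 events occur there: P(S_9 ≤ t) = P(N ≥ 9) = 1 − P(N ≤ 8) ≈ 0.8016.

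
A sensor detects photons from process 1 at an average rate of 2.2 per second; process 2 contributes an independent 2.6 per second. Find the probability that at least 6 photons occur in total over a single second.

0.3490

Independent Poisson processes superpose: combined rate λ = 2.2 + 2.6 = 4.8 per second.
So μ = 4.8.
P(N ≥ 6) = 1 − P(N ≤ 5) ≈ 0.3490.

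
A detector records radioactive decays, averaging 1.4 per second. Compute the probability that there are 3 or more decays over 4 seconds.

0.9176

Over the interval, μ = 1.4 × 4 = 5.6 (4 seconds).
P(N ≥ 3) = 1 − P(N ≤ 2) = 1 − Σ_{j=0}^{2} e^(−μ) μ^j/j! ≈ 0.9176.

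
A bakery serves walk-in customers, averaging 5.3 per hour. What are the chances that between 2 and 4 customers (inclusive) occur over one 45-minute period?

Over the interval, μ = 5.3 × 0.75 = 3.975 (a 45-minute period = 0.75 hours).
P(2 ≤ N ≤ 4) = Σ_{j=2}^{4} e^(−3.975) · 3.975^j/j! ≈ 0.5403.

0.5403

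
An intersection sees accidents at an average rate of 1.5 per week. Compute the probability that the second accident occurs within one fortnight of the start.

Over the interval, μ = 1.5 × 2 = 3 (a fortnight = 2 weeks).
The second arrival falls in the interval iff at least 2 events occur there: P(S_2 ≤ t) = P(N ≥ 2) = 1 − P(N ≤ 1) ≈ 0.8009.

0.8009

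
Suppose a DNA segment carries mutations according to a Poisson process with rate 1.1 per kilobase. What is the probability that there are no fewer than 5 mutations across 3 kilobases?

0.2374

Over the interval, μ = 1.1 × 3 = 3.3 (3 kilobases).
P(N ≥ 5) = 1 − P(N ≤ 4) = 1 − Σ_{j=0}^{4} e^(−μ) μ^j/j! ≈ 0.2374.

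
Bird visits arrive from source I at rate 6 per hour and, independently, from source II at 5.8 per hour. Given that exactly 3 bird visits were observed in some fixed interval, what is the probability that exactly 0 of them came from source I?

0.1188

Given the total, each event is independently from source I with probability p = λ_I/(λ_I+λ_II) = 6/11.8 ≈ 0.5085.
So K ~ Binomial(3, 6/11.8): P(K = 0) = C(3,0) · (6/11.8)^0 · (5.8/11.8)^3 ≈ 0.1188.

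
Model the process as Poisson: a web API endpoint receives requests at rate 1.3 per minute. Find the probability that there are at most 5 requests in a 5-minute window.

0.3690

Over the interval, μ = 1.3 × 5 = 6.5 (a 5-minute window = 5 minutes).
P(N ≤ 5) = Σ_{j=0}^{5} e^(−μ) μ^j/j! ≈ 0.3690.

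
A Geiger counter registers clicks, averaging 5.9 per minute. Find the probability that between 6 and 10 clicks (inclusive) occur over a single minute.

With mean μ = 5.9 per minute,
P(6 ≤ N ≤ 10) = Σ_{j=6}^{10} e^(−5.9) · 5.9^j/j! ≈ 0.4995.

0.4995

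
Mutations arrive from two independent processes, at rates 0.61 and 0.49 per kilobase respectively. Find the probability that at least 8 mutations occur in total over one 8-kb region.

0.6522

Independent Poisson processes superpose: combined rate λ = 0.61 + 0.49 = 1.1 per kilobase.
Over the interval, μ = 1.1 × 8 = 8.8 (an 8-kb region = 8 kilobases).
P(N ≥ 8) = 1 − P(N ≤ 7) ≈ 0.6522.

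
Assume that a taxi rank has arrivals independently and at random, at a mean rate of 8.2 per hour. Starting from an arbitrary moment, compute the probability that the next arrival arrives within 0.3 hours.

Inter-arrival times are exponential with rate λ = 8.2 per hour.
P(T ≤ 0.3) = 1 − e^(−λt) = 1 − e^(−8.2 × 0.3) = 1 − e^(−2.46) ≈ 0.9146.

0.9146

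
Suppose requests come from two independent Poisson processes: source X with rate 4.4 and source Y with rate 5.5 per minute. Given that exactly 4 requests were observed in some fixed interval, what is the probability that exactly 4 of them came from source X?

0.0390

Given the total, each event is independently from source X with probability p = λ_X/(λ_X+λ_Y) = 4.4/9.9 ≈ 0.4444.
So K ~ Binomial(4, 4.4/9.9): P(K = 4) = C(4,4) · (4.4/9.9)^4 · (5.5/9.9)^0 ≈ 0.0390.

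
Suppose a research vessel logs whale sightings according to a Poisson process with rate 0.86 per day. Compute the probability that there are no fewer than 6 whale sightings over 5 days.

Over the interval, μ = 0.86 × 5 = 4.3 (5 days).
P(N ≥ 6) = 1 − P(N ≤ 5) = 1 − Σ_{j=0}^{5} e^(−μ) μ^j/j! ≈ 0.2633.

0.2633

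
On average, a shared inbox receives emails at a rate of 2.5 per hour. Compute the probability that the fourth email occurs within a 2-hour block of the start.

Over the interval, μ = 2.5 × 2 = 5 (a 2-hour block = 2 hours).
The fourth arrival falls in the interval iff at least 4 events occur there: P(S_4 ≤ t) = P(N ≥ 4) = 1 − P(N ≤ 3) ≈ 0.7350.

0.7350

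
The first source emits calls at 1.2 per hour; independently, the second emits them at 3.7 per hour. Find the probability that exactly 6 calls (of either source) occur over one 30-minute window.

Independent Poisson processes superpose: combined rate λ = 1.2 + 3.7 = 4.9 per hour.
Over the interval, μ = 4.9 × 0.5 = 2.45 (a 30-minute window = 0.5 hours).
P(N = 6) = e^(−2.45) · 2.45^6/6! ≈ 0.0259.

0.0259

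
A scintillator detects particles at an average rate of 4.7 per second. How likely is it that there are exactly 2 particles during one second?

0.1005

With mean μ = 4.7 per second,
P(N = 2) = e^(−μ) μ^2/2! = e^(−4.7) · 4.7^2/2 ≈ 0.1005.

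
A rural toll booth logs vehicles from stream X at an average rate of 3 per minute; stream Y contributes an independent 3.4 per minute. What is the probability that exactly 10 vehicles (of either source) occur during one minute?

Independent Poisson processes superpose: combined rate λ = 3 + 3.4 = 6.4 per minute.
So μ = 6.4.
P(N = 10) = e^(−6.4) · 6.4^10/10! ≈ 0.0528.

0.0528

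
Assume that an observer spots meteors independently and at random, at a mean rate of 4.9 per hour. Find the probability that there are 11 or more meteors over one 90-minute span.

Over the interval, μ = 4.9 × 1.5 = 7.35 (a 90-minute span = 1.5 hours).
P(N ≥ 11) = 1 − P(N ≤ 10) = 1 − Σ_{j=0}^{10} e^(−μ) μ^j/j! ≈ 0.1252.

0.1252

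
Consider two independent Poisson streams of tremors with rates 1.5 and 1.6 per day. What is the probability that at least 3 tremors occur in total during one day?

0.5988

Independent Poisson processes superpose: combined rate λ = 1.5 + 1.6 = 3.1 per day.
So μ = 3.1.
P(N ≥ 3) = 1 − P(N ≤ 2) ≈ 0.5988.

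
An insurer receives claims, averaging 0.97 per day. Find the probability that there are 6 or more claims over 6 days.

Over the interval, μ = 0.97 × 6 = 5.82 (6 days).
P(N ≥ 6) = 1 − P(N ≤ 5) = 1 − Σ_{j=0}^{5} e^(−μ) μ^j/j! ≈ 0.5250.

0.5250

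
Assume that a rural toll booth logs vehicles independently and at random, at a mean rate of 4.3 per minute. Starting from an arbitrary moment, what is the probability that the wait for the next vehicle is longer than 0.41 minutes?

The wait for the next event is exponential with rate λ = 4.3 per minute.
P(T > 0.41) = e^(−λt) = e^(−4.3 × 0.41) = e^(−1.763) ≈ 0.1715.

0.1715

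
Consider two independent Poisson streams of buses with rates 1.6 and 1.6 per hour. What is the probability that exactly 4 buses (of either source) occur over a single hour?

Independent Poisson processes superpose: combined rate λ = 1.6 + 1.6 = 3.2 per hour.
So μ = 3.2.
P(N = 4) = e^(−3.2) · 3.2^4/4! ≈ 0.1781.

0.1781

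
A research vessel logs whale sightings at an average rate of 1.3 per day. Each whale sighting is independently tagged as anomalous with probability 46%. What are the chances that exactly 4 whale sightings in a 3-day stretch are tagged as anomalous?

Thinning: the whale sightings that are tagged as anomalous themselves form a Poisson process with rate 0.46 × 1.3 = 0.598 per day.
Over the interval, μ = 0.598 × 3 = 1.794 (a 3-day stretch = 3 days).
P(N = 4) = e^(−1.794) · 1.794^4/4! ≈ 0.0718.

0.0718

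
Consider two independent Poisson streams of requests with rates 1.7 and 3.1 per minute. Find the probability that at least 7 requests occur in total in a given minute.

Independent Poisson processes superpose: combined rate λ = 1.7 + 3.1 = 4.8 per minute.
So μ = 4.8.
P(N ≥ 7) = 1 − P(N ≤ 6) ≈ 0.2092.

0.2092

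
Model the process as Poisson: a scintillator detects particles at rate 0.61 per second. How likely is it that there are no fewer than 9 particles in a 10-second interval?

Over the interval, μ = 0.61 × 10 = 6.1 (a 10-second interval = 10 seconds).
P(N ≥ 9) = 1 − P(N ≤ 8) = 1 − Σ_{j=0}^{8} e^(−μ) μ^j/j! ≈ 0.1633.

0.1633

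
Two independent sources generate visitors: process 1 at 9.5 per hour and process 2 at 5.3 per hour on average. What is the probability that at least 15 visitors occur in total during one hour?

Independent Poisson processes superpose: combined rate λ = 9.5 + 5.3 = 14.8 per hour.
So μ = 14.8.
P(N ≥ 15) = 1 − P(N ≤ 14) ≈ 0.5137.

0.5137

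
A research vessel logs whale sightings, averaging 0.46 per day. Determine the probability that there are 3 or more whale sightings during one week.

0.6243

Over the interval, μ = 0.46 × 7 = 3.22 (a week = 7 days).
P(N ≥ 3) = 1 − P(N ≤ 2) = 1 − Σ_{j=0}^{2} e^(−μ) μ^j/j! ≈ 0.6243.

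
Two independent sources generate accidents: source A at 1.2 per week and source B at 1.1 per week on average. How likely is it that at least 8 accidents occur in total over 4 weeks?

0.6990

Independent Poisson processes superpose: combined rate λ = 1.2 + 1.1 = 2.3 per week.
Over the interval, μ = 2.3 × 4 = 9.2 (4 weeks).
P(N ≥ 8) = 1 − P(N ≤ 7) ≈ 0.6990.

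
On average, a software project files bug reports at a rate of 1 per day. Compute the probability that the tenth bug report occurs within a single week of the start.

Over the interval, μ = 1 × 7 = 7 (a week = 7 days).
The tenth arrival falls in the interval iff at least 10 events occur there: P(S_10 ≤ t) = P(N ≥ 10) = 1 − P(N ≤ 9) ≈ 0.1695.

0.1695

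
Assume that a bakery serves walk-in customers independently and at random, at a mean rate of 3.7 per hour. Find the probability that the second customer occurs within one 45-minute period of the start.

Over the interval, μ = 3.7 × 0.75 = 2.775 (a 45-minute period = 0.75 hours).
The second arrival falls in the interval iff at least 2 events occur there: P(S_2 ≤ t) = P(N ≥ 2) = 1 − P(N ≤ 1) ≈ 0.7646.

0.7646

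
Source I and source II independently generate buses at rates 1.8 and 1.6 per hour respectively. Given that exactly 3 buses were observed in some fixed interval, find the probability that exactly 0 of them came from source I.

0.1042

Given the total, each event is independently from source I with probability p = λ_I/(λ_I+λ_II) = 1.8/3.4 ≈ 0.5294.
So K ~ Binomial(3, 1.8/3.4): P(K = 0) = C(3,0) · (1.8/3.4)^0 · (1.6/3.4)^3 ≈ 0.1042.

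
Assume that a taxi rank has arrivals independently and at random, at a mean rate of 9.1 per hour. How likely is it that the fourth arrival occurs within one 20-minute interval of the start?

0.3602

Over the interval, μ = 9.1 × 1/3 ≈ 3.03333 (a 20-minute interval = 1/3 hours).
The fourth arrival falls in the interval iff at least 4 events occur there: P(S_4 ≤ t) = P(N ≥ 4) = 1 − P(N ≤ 3) ≈ 0.3602.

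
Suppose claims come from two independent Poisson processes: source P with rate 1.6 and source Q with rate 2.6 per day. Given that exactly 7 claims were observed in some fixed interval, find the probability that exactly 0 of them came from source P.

0.0348

Given the total, each event is independently from source P with probability p = λ_P/(λ_P+λ_Q) = 1.6/4.2 ≈ 0.3810.
So K ~ Binomial(7, 1.6/4.2): P(K = 0) = C(7,0) · (1.6/4.2)^0 · (2.6/4.2)^7 ≈ 0.0348.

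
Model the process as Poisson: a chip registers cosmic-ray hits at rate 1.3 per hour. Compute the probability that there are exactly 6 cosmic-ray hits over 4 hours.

0.1515

Over the interval, μ = 1.3 × 4 = 5.2 (4 hours).
P(N = 6) = e^(−μ) μ^6/6! = e^(−5.2) · 5.2^6/720 ≈ 0.1515.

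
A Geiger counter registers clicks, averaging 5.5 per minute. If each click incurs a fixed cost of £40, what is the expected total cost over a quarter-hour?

E[N] = 5.5 × 15 = 82.5 (a quarter-hour = 15 minutes); E[cost] = 82.5 × £40 = £3300.

£3300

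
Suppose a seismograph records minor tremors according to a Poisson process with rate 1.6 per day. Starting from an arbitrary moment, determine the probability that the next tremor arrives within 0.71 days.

0.6789

Inter-arrival times are exponential with rate λ = 1.6 per day.
P(T ≤ 0.71) = 1 − e^(−λt) = 1 − e^(−1.6 × 0.71) = 1 − e^(−1.136) ≈ 0.6789.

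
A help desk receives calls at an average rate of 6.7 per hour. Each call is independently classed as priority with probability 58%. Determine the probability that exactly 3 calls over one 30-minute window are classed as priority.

0.1752

Thinning: the calls that are classed as priority themselves form a Poisson process with rate 0.58 × 6.7 = 3.886 per hour.
Over the interval, μ = 3.886 × 0.5 = 1.943 (a 30-minute window = 0.5 hours).
P(N = 3) = e^(−1.943) · 1.943^3/3! ≈ 0.1752.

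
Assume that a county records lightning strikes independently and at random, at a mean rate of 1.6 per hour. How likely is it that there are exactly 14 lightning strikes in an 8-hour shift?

Over the interval, μ = 1.6 × 8 = 12.8 (an 8-hour shift = 8 hours).
P(N = 14) = e^(−μ) μ^14/14! = e^(−12.8) · 12.8^14/87178291200 ≈ 0.1004.

0.1004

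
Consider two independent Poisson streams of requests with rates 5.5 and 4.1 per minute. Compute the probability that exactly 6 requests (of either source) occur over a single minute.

Independent Poisson processes superpose: combined rate λ = 5.5 + 4.1 = 9.6 per minute.
So μ = 9.6.
P(N = 6) = e^(−9.6) · 9.6^6/6! ≈ 0.0736.

0.0736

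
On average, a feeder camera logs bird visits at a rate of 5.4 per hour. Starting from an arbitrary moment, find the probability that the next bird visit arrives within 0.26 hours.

0.7544

Inter-arrival times are exponential with rate λ = 5.4 per hour.
P(T ≤ 0.26) = 1 − e^(−λt) = 1 − e^(−5.4 × 0.26) = 1 − e^(−1.404) ≈ 0.7544.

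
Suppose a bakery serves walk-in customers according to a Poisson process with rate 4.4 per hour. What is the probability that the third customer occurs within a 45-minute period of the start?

Over the interval, μ = 4.4 × 0.75 = 3.3 (a 45-minute period = 0.75 hours).
The third arrival falls in the interval iff at least 3 events occur there: P(S_3 ≤ t) = P(N ≥ 3) = 1 − P(N ≤ 2) ≈ 0.6406.

0.6406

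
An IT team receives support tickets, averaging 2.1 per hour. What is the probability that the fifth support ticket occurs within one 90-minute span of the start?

Over the interval, μ = 2.1 × 1.5 = 3.15 (a 90-minute span = 1.5 hours).
The fifth arrival falls in the interval iff at least 5 events occur there: P(S_5 ≤ t) = P(N ≥ 5) = 1 − P(N ≤ 4) ≈ 0.2105.

0.2105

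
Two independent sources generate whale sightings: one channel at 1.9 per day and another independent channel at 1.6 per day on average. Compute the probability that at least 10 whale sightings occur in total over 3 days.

0.6029

Independent Poisson processes superpose: combined rate λ = 1.9 + 1.6 = 3.5 per day.
Over the interval, μ = 3.5 × 3 = 10.5 (3 days).
P(N ≥ 10) = 1 − P(N ≤ 9) ≈ 0.6029.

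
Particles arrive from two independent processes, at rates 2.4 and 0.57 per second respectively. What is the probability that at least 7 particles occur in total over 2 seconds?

0.3841

Independent Poisson processes superpose: combined rate λ = 2.4 + 0.57 = 2.97 per second.
Over the interval, μ = 2.97 × 2 = 5.94 (2 seconds).
P(N ≥ 7) = 1 − P(N ≤ 6) ≈ 0.3841.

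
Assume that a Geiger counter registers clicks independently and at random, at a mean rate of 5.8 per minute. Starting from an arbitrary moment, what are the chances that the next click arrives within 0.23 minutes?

Inter-arrival times are exponential with rate λ = 5.8 per minute.
P(T ≤ 0.23) = 1 − e^(−λt) = 1 − e^(−5.8 × 0.23) = 1 − e^(−1.334) ≈ 0.7366.

0.7366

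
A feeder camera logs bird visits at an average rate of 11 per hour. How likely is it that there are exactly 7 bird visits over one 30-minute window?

0.1234

Over the interval, μ = 11 × 0.5 = 5.5 (a 30-minute window = 0.5 hours).
P(N = 7) = e^(−μ) μ^7/7! = e^(−5.5) · 5.5^7/5040 ≈ 0.1234.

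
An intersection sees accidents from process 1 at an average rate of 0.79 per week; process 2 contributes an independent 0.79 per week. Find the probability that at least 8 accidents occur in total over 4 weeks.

0.3011

Independent Poisson processes superpose: combined rate λ = 0.79 + 0.79 = 1.58 per week.
Over the interval, μ = 1.58 × 4 = 6.32 (4 weeks).
P(N ≥ 8) = 1 − P(N ≤ 7) ≈ 0.3011.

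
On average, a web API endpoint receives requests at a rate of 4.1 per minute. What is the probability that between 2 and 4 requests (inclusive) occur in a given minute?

With mean μ = 4.1 per minute,
P(2 ≤ N ≤ 4) = Σ_{j=2}^{4} e^(−4.1) · 4.1^j/j! ≈ 0.5248.

0.5248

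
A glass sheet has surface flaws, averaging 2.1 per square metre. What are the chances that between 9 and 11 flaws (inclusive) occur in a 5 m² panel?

0.3593

Over the interval, μ = 2.1 × 5 = 10.5 (a 5 m² panel = 5 square metres).
P(9 ≤ N ≤ 11) = Σ_{j=9}^{11} e^(−10.5) · 10.5^j/j! ≈ 0.3593.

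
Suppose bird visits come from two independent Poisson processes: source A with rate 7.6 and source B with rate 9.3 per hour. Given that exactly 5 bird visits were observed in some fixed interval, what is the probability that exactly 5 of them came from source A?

0.0184

Given the total, each event is independently from source A with probability p = λ_A/(λ_A+λ_B) = 7.6/16.9 ≈ 0.4497.
So K ~ Binomial(5, 7.6/16.9): P(K = 5) = C(5,5) · (7.6/16.9)^5 · (9.3/16.9)^0 ≈ 0.0184.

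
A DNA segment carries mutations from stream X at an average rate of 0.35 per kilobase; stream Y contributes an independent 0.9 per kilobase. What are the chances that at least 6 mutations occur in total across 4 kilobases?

0.3840

Independent Poisson processes superpose: combined rate λ = 0.35 + 0.9 = 1.25 per kilobase.
Over the interval, μ = 1.25 × 4 = 5 (4 kilobases).
P(N ≥ 6) = 1 − P(N ≤ 5) ≈ 0.3840.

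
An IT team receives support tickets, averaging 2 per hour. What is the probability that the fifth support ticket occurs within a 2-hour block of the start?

0.3712

Over the interval, μ = 2 × 2 = 4 (a 2-hour block = 2 hours).
The fifth arrival falls in the interval iff at least 5 events occur there: P(S_5 ≤ t) = P(N ≥ 5) = 1 − P(N ≤ 4) ≈ 0.3712.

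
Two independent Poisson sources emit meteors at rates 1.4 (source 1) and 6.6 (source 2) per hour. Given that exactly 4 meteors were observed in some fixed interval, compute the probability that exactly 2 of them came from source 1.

Given the total, each event is independently from source 1 with probability p = λ_1/(λ_1+λ_2) = 1.4/8 = 0.1750.
So K ~ Binomial(4, 1.4/8): P(K = 2) = C(4,2) · (1.4/8)^2 · (6.6/8)^2 ≈ 0.1251.

0.1251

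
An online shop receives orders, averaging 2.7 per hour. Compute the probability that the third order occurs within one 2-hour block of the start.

Over the interval, μ = 2.7 × 2 = 5.4 (a 2-hour block = 2 hours).
The third arrival falls in the interval iff at least 3 events occur there: P(S_3 ≤ t) = P(N ≥ 3) = 1 − P(N ≤ 2) ≈ 0.9052.

0.9052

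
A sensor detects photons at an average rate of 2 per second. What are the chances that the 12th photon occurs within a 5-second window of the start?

Over the interval, μ = 2 × 5 = 10 (a 5-second window = 5 seconds).
The 12th arrival falls in the interval iff at least 12 events occur there: P(S_12 ≤ t) = P(N ≥ 12) = 1 − P(N ≤ 11) ≈ 0.3032.

0.3032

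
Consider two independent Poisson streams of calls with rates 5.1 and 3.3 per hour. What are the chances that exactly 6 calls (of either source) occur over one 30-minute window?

Independent Poisson processes superpose: combined rate λ = 5.1 + 3.3 = 8.4 per hour.
Over the interval, μ = 8.4 × 0.5 = 4.2 (a 30-minute window = 0.5 hours).
P(N = 6) = e^(−4.2) · 4.2^6/6! ≈ 0.1143.

0.1143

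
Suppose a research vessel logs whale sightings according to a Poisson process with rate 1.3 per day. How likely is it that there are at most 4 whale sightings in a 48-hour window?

0.8774

Over the interval, μ = 1.3 × 2 = 2.6 (a 48-hour window = 2 days).
P(N ≤ 4) = Σ_{j=0}^{4} e^(−μ) μ^j/j! ≈ 0.8774.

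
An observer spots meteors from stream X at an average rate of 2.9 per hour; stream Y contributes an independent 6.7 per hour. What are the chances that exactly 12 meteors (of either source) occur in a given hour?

Independent Poisson processes superpose: combined rate λ = 2.9 + 6.7 = 9.6 per hour.
So μ = 9.6.
P(N = 12) = e^(−9.6) · 9.6^12/12! ≈ 0.0866.

0.0866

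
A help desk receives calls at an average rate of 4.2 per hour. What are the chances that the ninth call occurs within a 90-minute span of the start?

Over the interval, μ = 4.2 × 1.5 = 6.3 (a 90-minute span = 1.5 hours).
The ninth arrival falls in the interval iff at least 9 events occur there: P(S_9 ≤ t) = P(N ≥ 9) = 1 − P(N ≤ 8) ≈ 0.1852.

0.1852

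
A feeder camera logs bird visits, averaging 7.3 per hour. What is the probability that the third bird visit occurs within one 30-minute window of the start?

0.7060

Over the interval, μ = 7.3 × 0.5 = 3.65 (a 30-minute window = 0.5 hours).
The third arrival falls in the interval iff at least 3 events occur there: P(S_3 ≤ t) = P(N ≥ 3) = 1 − P(N ≤ 2) ≈ 0.7060.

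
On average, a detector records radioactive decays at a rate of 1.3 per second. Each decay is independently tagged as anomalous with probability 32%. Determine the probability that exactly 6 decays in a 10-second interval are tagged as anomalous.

Thinning: the decays that are tagged as anomalous themselves form a Poisson process with rate 0.32 × 1.3 = 0.416 per second.
Over the interval, μ = 0.416 × 10 = 4.16 (a 10-second interval = 10 seconds).
P(N = 6) = e^(−4.16) · 4.16^6/6! ≈ 0.1123.

0.1123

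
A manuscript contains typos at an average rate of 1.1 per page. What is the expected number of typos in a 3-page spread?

3.3

E[N] = λt = 1.1 × 3 = 3.3 (a 3-page spread = 3 pages).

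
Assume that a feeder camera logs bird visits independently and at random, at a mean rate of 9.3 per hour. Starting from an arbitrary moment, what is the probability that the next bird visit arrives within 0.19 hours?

0.8292

Inter-arrival times are exponential with rate λ = 9.3 per hour.
P(T ≤ 0.19) = 1 − e^(−λt) = 1 − e^(−9.3 × 0.19) = 1 − e^(−1.767) ≈ 0.8292.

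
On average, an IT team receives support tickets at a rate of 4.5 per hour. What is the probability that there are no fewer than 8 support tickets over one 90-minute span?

Over the interval, μ = 4.5 × 1.5 = 6.75 (a 90-minute span = 1.5 hours).
P(N ≥ 8) = 1 − P(N ≤ 7) = 1 − Σ_{j=0}^{7} e^(−μ) μ^j/j! ≈ 0.3641.

0.3641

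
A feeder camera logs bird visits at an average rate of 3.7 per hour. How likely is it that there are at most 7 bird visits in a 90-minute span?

Over the interval, μ = 3.7 × 1.5 = 5.55 (a 90-minute span = 1.5 hours).
P(N ≤ 7) = Σ_{j=0}^{7} e^(−μ) μ^j/j! ≈ 0.8033.

0.8033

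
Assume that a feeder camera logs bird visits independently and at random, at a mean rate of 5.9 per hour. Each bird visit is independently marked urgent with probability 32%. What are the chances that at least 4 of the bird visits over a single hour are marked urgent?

0.1233

Thinning: the bird visits that are marked urgent themselves form a Poisson process with rate 0.32 × 5.9 = 1.888 per hour.
So μ = 1.888.
P(N ≥ 4) = 1 − P(N ≤ 3) ≈ 0.1233.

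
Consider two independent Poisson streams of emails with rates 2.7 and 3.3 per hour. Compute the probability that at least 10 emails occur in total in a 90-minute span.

Independent Poisson processes superpose: combined rate λ = 2.7 + 3.3 = 6 per hour.
Over the interval, μ = 6 × 1.5 = 9 (a 90-minute span = 1.5 hours).
P(N ≥ 10) = 1 − P(N ≤ 9) ≈ 0.4126.

0.4126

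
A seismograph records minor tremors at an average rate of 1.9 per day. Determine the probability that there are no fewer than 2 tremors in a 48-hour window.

Over the interval, μ = 1.9 × 2 = 3.8 (a 48-hour window = 2 days).
P(N ≥ 2) = 1 − P(N ≤ 1) = 1 − Σ_{j=0}^{1} e^(−μ) μ^j/j! ≈ 0.8926.

0.8926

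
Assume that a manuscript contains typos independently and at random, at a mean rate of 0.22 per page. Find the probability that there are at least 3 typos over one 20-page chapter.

Over the interval, μ = 0.22 × 20 = 4.4 (a 20-page chapter = 20 pages).
P(N ≥ 3) = 1 − P(N ≤ 2) = 1 − Σ_{j=0}^{2} e^(−μ) μ^j/j! ≈ 0.8149.

0.8149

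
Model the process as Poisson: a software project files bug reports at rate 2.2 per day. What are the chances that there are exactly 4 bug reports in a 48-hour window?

Over the interval, μ = 2.2 × 2 = 4.4 (a 48-hour window = 2 days).
P(N = 4) = e^(−μ) μ^4/4! = e^(−4.4) · 4.4^4/24 ≈ 0.1917.

0.1917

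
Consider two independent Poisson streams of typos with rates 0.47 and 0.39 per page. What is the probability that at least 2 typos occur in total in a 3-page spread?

0.7287

Independent Poisson processes superpose: combined rate λ = 0.47 + 0.39 = 0.86 per page.
Over the interval, μ = 0.86 × 3 = 2.58 (a 3-page spread = 3 pages).
P(N ≥ 2) = 1 − P(N ≤ 1) ≈ 0.7287.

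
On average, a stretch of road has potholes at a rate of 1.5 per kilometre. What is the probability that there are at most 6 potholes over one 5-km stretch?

Over the interval, μ = 1.5 × 5 = 7.5 (a 5-km stretch = 5 kilometres).
P(N ≤ 6) = Σ_{j=0}^{6} e^(−μ) μ^j/j! ≈ 0.3782.

0.3782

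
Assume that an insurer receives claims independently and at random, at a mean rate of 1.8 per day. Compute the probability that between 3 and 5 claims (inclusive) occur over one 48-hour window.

Over the interval, μ = 1.8 × 2 = 3.6 (a 48-hour window = 2 days).
P(3 ≤ N ≤ 5) = Σ_{j=3}^{5} e^(−3.6) · 3.6^j/j! ≈ 0.5414.

0.5414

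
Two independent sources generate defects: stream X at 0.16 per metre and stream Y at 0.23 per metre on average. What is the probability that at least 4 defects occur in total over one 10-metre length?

0.5468

Independent Poisson processes superpose: combined rate λ = 0.16 + 0.23 = 0.39 per metre.
Over the interval, μ = 0.39 × 10 = 3.9 (a 10-metre length = 10 metres).
P(N ≥ 4) = 1 − P(N ≤ 3) ≈ 0.5468.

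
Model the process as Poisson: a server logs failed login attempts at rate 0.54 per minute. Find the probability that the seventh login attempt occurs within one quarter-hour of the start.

Over the interval, μ = 0.54 × 15 = 8.1 (a quarter-hour = 15 minutes).
The seventh arrival falls in the interval iff at least 7 events occur there: P(S_7 ≤ t) = P(N ≥ 7) = 1 − P(N ≤ 6) ≈ 0.6987.

0.6987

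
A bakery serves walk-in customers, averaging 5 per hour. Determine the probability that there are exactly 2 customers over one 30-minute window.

0.2565

Over the interval, μ = 5 × 0.5 = 2.5 (a 30-minute window = 0.5 hours).
P(N = 2) = e^(−μ) μ^2/2! = e^(−2.5) · 2.5^2/2 ≈ 0.2565.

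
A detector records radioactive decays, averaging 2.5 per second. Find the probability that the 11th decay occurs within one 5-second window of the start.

Over the interval, μ = 2.5 × 5 = 12.5 (a 5-second window = 5 seconds).
The 11th arrival falls in the interval iff at least 11 events occur there: P(S_11 ≤ t) = P(N ≥ 11) = 1 − P(N ≤ 10) ≈ 0.7029.

0.7029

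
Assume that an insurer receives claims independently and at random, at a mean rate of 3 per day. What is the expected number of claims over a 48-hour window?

E[N] = λt = 3 × 2 = 6 (a 48-hour window = 2 days).

6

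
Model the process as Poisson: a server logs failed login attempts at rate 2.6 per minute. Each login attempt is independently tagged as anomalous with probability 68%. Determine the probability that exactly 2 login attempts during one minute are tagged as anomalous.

Thinning: the login attempts that are tagged as anomalous themselves form a Poisson process with rate 0.68 × 2.6 = 1.768 per minute.
So μ = 1.768.
P(N = 2) = e^(−1.768) · 1.768^2/2! ≈ 0.2667.

0.2667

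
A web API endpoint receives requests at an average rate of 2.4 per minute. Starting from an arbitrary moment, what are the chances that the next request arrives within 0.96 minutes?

0.9001

Inter-arrival times are exponential with rate λ = 2.4 per minute.
P(T ≤ 0.96) = 1 − e^(−λt) = 1 − e^(−2.4 × 0.96) = 1 − e^(−2.304) ≈ 0.9001.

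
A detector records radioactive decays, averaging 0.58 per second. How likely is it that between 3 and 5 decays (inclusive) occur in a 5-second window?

0.4799

Over the interval, μ = 0.58 × 5 = 2.9 (a 5-second window = 5 seconds).
P(3 ≤ N ≤ 5) = Σ_{j=3}^{5} e^(−2.9) · 2.9^j/j! ≈ 0.4799.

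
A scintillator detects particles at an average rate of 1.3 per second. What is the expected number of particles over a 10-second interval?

13

E[N] = λt = 1.3 × 10 = 13 (a 10-second interval = 10 seconds).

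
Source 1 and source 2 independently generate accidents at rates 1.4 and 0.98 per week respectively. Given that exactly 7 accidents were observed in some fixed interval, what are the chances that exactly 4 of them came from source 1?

Given the total, each event is independently from source 1 with probability p = λ_1/(λ_1+λ_2) = 1.4/2.38 ≈ 0.5882.
So K ~ Binomial(7, 1.4/2.38): P(K = 4) = C(7,4) · (1.4/2.38)^4 · (0.98/2.38)^3 ≈ 0.2926.

0.2926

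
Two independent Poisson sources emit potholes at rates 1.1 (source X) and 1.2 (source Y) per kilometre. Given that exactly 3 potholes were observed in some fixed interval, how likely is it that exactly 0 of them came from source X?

Given the total, each event is independently from source X with probability p = λ_X/(λ_X+λ_Y) = 1.1/2.3 ≈ 0.4783.
So K ~ Binomial(3, 1.1/2.3): P(K = 0) = C(3,0) · (1.1/2.3)^0 · (1.2/2.3)^3 ≈ 0.1420.

0.1420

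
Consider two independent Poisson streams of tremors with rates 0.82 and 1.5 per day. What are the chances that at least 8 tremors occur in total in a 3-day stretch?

0.3953

Independent Poisson processes superpose: combined rate λ = 0.82 + 1.5 = 2.32 per day.
Over the interval, μ = 2.32 × 3 = 6.96 (a 3-day stretch = 3 days).
P(N ≥ 8) = 1 − P(N ≤ 7) ≈ 0.3953.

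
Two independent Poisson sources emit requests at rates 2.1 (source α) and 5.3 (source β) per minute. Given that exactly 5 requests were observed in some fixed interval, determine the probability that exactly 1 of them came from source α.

Given the total, each event is independently from source α with probability p = λ_α/(λ_α+λ_β) = 2.1/7.4 ≈ 0.2838.
So K ~ Binomial(5, 2.1/7.4): P(K = 1) = C(5,1) · (2.1/7.4)^1 · (5.3/7.4)^4 ≈ 0.3734.

0.3734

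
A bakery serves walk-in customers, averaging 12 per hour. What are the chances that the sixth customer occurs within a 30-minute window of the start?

Over the interval, μ = 12 × 0.5 = 6 (a 30-minute window = 0.5 hours).
The sixth arrival falls in the interval iff at least 6 events occur there: P(S_6 ≤ t) = P(N ≥ 6) = 1 − P(N ≤ 5) ≈ 0.5543.

0.5543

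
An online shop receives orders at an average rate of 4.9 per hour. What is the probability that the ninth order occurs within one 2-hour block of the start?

0.6442

Over the interval, μ = 4.9 × 2 = 9.8 (a 2-hour block = 2 hours).
The ninth arrival falls in the interval iff at least 9 events occur there: P(S_9 ≤ t) = P(N ≥ 9) = 1 − P(N ≤ 8) ≈ 0.6442.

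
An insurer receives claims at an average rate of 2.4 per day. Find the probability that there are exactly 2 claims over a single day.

With mean μ = 2.4 per day,
P(N = 2) = e^(−μ) μ^2/2! = e^(−2.4) · 2.4^2/2 ≈ 0.2613.

0.2613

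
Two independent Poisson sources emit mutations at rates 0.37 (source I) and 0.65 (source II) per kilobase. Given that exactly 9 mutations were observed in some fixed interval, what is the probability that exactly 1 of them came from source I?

Given the total, each event is independently from source I with probability p = λ_I/(λ_I+λ_II) = 0.37/1.02 ≈ 0.3627.
So K ~ Binomial(9, 0.37/1.02): P(K = 1) = C(9,1) · (0.37/1.02)^1 · (0.65/1.02)^8 ≈ 0.0888.

0.0888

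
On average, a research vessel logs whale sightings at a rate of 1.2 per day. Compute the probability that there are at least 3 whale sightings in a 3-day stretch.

0.6973

Over the interval, μ = 1.2 × 3 = 3.6 (a 3-day stretch = 3 days).
P(N ≥ 3) = 1 − P(N ≤ 2) = 1 − Σ_{j=0}^{2} e^(−μ) μ^j/j! ≈ 0.6973.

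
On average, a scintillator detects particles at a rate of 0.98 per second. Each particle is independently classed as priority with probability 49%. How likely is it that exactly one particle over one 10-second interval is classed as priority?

0.0394

Thinning: the particles that are classed as priority themselves form a Poisson process with rate 0.49 × 0.98 = 0.4802 per second.
Over the interval, μ = 0.4802 × 10 = 4.802 (a 10-second interval = 10 seconds).
P(N = 1) = e^(−4.802) · 4.802^1/1! ≈ 0.0394.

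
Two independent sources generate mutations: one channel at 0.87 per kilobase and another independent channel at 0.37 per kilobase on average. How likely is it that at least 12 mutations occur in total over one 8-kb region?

Independent Poisson processes superpose: combined rate λ = 0.87 + 0.37 = 1.24 per kilobase.
Over the interval, μ = 1.24 × 8 = 9.92 (an 8-kb region = 8 kilobases).
P(N ≥ 12) = 1 − P(N ≤ 11) ≈ 0.2942.

0.2942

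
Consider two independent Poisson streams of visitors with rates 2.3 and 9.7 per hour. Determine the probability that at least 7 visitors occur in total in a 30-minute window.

0.3937

Independent Poisson processes superpose: combined rate λ = 2.3 + 9.7 = 12 per hour.
Over the interval, μ = 12 × 0.5 = 6 (a 30-minute window = 0.5 hours).
P(N ≥ 7) = 1 − P(N ≤ 6) ≈ 0.3937.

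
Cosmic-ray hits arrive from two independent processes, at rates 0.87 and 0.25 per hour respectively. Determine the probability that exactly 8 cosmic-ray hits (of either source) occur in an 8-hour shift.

Independent Poisson processes superpose: combined rate λ = 0.87 + 0.25 = 1.12 per hour.
Over the interval, μ = 1.12 × 8 = 8.96 (an 8-hour shift = 8 hours).
P(N = 8) = e^(−8.96) · 8.96^8/8! ≈ 0.1323.

0.1323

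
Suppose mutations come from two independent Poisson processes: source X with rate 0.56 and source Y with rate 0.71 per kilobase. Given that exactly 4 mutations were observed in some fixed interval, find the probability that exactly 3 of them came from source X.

0.1917

Given the total, each event is independently from source X with probability p = λ_X/(λ_X+λ_Y) = 0.56/1.27 ≈ 0.4409.
So K ~ Binomial(4, 0.56/1.27): P(K = 3) = C(4,3) · (0.56/1.27)^3 · (0.71/1.27)^1 ≈ 0.1917.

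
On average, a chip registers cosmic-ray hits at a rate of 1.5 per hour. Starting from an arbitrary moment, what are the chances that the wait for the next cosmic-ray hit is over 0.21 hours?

0.7298

The wait for the next event is exponential with rate λ = 1.5 per hour.
P(T > 0.21) = e^(−λt) = e^(−1.5 × 0.21) = e^(−0.315) ≈ 0.7298.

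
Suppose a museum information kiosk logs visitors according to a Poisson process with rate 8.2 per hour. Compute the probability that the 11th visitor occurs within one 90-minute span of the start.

Over the interval, μ = 8.2 × 1.5 = 12.3 (a 90-minute span = 1.5 hours).
The 11th arrival falls in the interval iff at least 11 events occur there: P(S_11 ≤ t) = P(N ≥ 11) = 1 − P(N ≤ 10) ≈ 0.6834.

0.6834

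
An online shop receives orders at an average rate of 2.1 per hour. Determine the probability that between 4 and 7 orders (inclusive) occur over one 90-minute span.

Over the interval, μ = 2.1 × 1.5 = 3.15 (a 90-minute span = 1.5 hours).
P(4 ≤ N ≤ 7) = Σ_{j=4}^{7} e^(−3.15) · 3.15^j/j! ≈ 0.3709.

0.3709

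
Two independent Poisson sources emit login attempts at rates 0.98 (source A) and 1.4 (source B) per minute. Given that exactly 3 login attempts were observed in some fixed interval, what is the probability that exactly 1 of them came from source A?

Given the total, each event is independently from source A with probability p = λ_A/(λ_A+λ_B) = 0.98/2.38 ≈ 0.4118.
So K ~ Binomial(3, 0.98/2.38): P(K = 1) = C(3,1) · (0.98/2.38)^1 · (1.4/2.38)^2 ≈ 0.4274.

0.4274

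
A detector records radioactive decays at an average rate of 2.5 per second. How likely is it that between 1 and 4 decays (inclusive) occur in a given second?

0.8091

With mean μ = 2.5 per second,
P(1 ≤ N ≤ 4) = Σ_{j=1}^{4} e^(−2.5) · 2.5^j/j! ≈ 0.8091.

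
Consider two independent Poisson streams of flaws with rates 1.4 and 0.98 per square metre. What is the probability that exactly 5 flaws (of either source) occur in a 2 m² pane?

0.1744

Independent Poisson processes superpose: combined rate λ = 1.4 + 0.98 = 2.38 per square metre.
Over the interval, μ = 2.38 × 2 = 4.76 (a 2 m² pane = 2 square metres).
P(N = 5) = e^(−4.76) · 4.76^5/5! ≈ 0.1744.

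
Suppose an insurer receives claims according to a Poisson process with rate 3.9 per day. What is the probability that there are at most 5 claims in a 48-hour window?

Over the interval, μ = 3.9 × 2 = 7.8 (a 48-hour window = 2 days).
P(N ≤ 5) = Σ_{j=0}^{5} e^(−μ) μ^j/j! ≈ 0.2103.

0.2103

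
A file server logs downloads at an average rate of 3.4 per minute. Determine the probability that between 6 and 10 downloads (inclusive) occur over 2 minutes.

0.5881

Over the interval, μ = 3.4 × 2 = 6.8 (2 minutes).
P(6 ≤ N ≤ 10) = Σ_{j=6}^{10} e^(−6.8) · 6.8^j/j! ≈ 0.5881.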